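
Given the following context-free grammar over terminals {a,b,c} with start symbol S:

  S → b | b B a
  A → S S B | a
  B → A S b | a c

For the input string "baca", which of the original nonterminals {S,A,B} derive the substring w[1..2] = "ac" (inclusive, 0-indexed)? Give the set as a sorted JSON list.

Convert to CNF:
  S -> T0 X5 | b
  A -> S X3 | a
  B -> A X4 | T1 T2
  T0 -> b
  T1 -> a
  T2 -> c
  X3 -> S B
  X4 -> S T0
  X5 -> B T1

CYK table (by increasing span), restricted to cells inside w[1..2]:
  [1..1]={A,T1}  "a"  orig:{A}
  [2..2]={T2}  "c"  orig:{}
  [1..2]={B}  "ac"

Original NTs in T[1,2] deriving "ac": ["B"]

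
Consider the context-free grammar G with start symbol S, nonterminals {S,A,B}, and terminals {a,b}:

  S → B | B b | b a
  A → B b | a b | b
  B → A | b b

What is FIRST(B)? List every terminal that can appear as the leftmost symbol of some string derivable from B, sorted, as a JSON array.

Compute FIRST by fixpoint:
round 1:
  A via A→a b: +{a}
  A via A→b: +{b}
  B via B→A: +{a,b}
  S via S→B: +{a,b}
  FIRST(S)={a,b}  FIRST(A)={a,b}  FIRST(B)={a,b}
round 2: (stable)
  FIRST(S)={a,b}  FIRST(A)={a,b}  FIRST(B)={a,b}

FIRST(B) = ["a", "b"]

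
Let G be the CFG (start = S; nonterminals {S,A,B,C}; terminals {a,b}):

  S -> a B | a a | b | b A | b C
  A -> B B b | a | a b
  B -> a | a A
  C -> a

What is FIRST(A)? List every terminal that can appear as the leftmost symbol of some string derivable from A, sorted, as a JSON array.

FIRST iteration:
iter 1:
  A via A→a: +{a}
  B via B→a: +{a}
  C via C→a: +{a}
  S via S→a B: +{a}
  S via S→b: +{b}
  FIRST[S]={a,b}  FIRST[A]={a}  FIRST[B]={a}  FIRST[C]={a}
iter 2: (stable)
  FIRST[S]={a,b}  FIRST[A]={a}  FIRST[B]={a}  FIRST[C]={a}

FIRST(A) = ["a"]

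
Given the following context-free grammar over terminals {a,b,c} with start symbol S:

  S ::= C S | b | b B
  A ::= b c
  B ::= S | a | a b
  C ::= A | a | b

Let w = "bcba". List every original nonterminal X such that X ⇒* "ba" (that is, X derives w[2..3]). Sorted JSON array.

Convert to CNF:
  S -> C S | T0 B | b
  A -> T0 T1
  B -> C S | T0 B | T2 T0 | a | b
  C -> T0 T1 | a | b
  T0 -> b
  T1 -> c
  T2 -> a

Fill CYK table bottom-up (cells [i..j] with 2 ≤ i ≤ j ≤ 3 only):
  cell(2,2) b: {B,C,S,T0}  orig:{B,C,S}
  cell(3,3) a: {B,C,T2}  orig:{B,C}
  cell(2,3) ba: {B,S}

Original NTs in T[2,3] deriving "ba": ["B", "S"]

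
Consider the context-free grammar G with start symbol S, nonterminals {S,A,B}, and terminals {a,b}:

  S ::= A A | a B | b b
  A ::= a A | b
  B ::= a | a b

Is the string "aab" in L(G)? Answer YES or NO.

Convert to CNF:
  S -> A A | T0 B | T1 T1
  A -> T0 A | b
  B -> T0 T1 | a
  T0 -> a
  T1 -> b

CYK table (by increasing span):
  cell(0,0) a: {B,T0}  orig:{B}
  cell(1,1) a: {B,T0}  orig:{B}
  cell(2,2) b: {A,T1}  orig:{A}
  cell(0,1) aa: {S}
  cell(1,2) ab: {A,B}
  cell(0,2) aab: {A,S}

S ∈ T[0,2] ⇒ YES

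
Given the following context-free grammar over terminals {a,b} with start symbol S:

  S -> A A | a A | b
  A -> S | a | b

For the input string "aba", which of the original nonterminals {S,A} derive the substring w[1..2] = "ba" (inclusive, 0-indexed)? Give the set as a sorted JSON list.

Convert to CNF:
  S -> A A | T0 A | b
  A -> A A | T0 A | a | b
  T0 -> a

CYK table (by increasing span) — only the sub-triangle for w[1..2]:
  cell(1,1) b: {A,S}
  cell(2,2) a: {A,T0}  orig:{A}
  cell(1,2) ba: {A,S}

Original NTs in T[1,2] deriving "ba": ["A", "S"]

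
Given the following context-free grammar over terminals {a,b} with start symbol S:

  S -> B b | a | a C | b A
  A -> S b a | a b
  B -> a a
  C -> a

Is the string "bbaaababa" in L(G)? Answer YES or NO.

CNF form of G:
  S -> B T0 | T0 A | T1 C | a
  A -> S X2 | T1 T0
  B -> T1 T1
  C -> a
  T0 -> b
  T1 -> a
  X2 -> T0 T1

CYK fill:
  [0..0]={T0}  "b"  orig:{}
  [1..1]={T0}  "b"  orig:{}
  [2..2]={C,S,T1}  "a"  orig:{C,S}
  [3..3]={C,S,T1}  "a"  orig:{C,S}
  [4..4]={C,S,T1}  "a"  orig:{C,S}
  [5..5]={T0}  "b"  orig:{}
  [6..6]={C,S,T1}  "a"  orig:{C,S}
  [7..7]={T0}  "b"  orig:{}
  [8..8]={C,S,T1}  "a"  orig:{C,S}
  [0..1]=∅  "bb"
  [1..2]={X2}  "ba"  orig:{}
  [2..3]={B,S}  "aa"
  [3..4]={B,S}  "aa"
  [4..5]={A}  "ab"
  [5..6]={X2}  "ba"  orig:{}
  [6..7]={A}  "ab"
  [7..8]={X2}  "ba"  orig:{}
  [0..2]=∅  "bba"
  [1..3]=∅  "baa"
  [2..4]=∅  "aaa"
  [3..5]={S}  "aab"
  [4..6]={A}  "aba"
  [5..7]={S}  "bab"
  [6..8]={A}  "aba"
  [0..3]=∅  "bbaa"
  [1..4]=∅  "baaa"
  [2..5]=∅  "aaab"
  [3..6]={A}  "aaba"
  [4..7]=∅  "abab"
  [5..8]={S}  "baba"
  [0..4]=∅  "bbaaa"
  [1..5]=∅  "baaab"
  [2..6]=∅  "aaaba"
  [3..7]=∅  "aabab"
  [4..8]=∅  "ababa"
  [0..5]=∅  "bbaaab"
  [1..6]=∅  "baaaba"
  [2..7]=∅  "aaabab"
  [3..8]=∅  "aababa"
  [0..6]=∅  "bbaaaba"
  [1..7]=∅  "baaabab"
  [2..8]=∅  "aaababa"
  [0..7]=∅  "bbaaabab"
  [1..8]=∅  "baaababa"
  [0..8]=∅  "bbaaababa"

S ∉ T[0,8] ⇒ NO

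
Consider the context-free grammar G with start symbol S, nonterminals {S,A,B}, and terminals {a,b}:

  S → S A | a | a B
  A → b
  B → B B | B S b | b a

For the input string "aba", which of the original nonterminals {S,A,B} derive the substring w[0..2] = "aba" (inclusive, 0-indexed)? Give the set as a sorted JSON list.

Convert to CNF:
  S -> S A | T1 B | a
  A -> b
  B -> B B | B X2 | T0 T1
  T0 -> b
  T1 -> a
  X2 -> S T0

CYK table (by increasing span), restricted to cells inside w[0..2]:
  [0..0]={S,T1}  "a"  orig:{S}
  [1..1]={A,T0}  "b"  orig:{A}
  [2..2]={S,T1}  "a"  orig:{S}
  [0..1]={S,X2}  "ab"  orig:{S}
  [1..2]={B}  "ba"
  [0..2]={S}  "aba"

Original NTs in T[0,2] deriving "aba": ["S"]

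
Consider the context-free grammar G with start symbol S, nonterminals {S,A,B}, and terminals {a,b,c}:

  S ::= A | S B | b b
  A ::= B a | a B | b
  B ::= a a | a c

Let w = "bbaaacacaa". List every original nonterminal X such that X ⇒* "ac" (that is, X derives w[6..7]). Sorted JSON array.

CNF form of G:
  S -> B T0 | S B | T0 B | T2 T2 | b
  A -> B T0 | T0 B | b
  B -> T0 T0 | T0 T1
  T0 -> a
  T1 -> c
  T2 -> b

Fill CYK table bottom-up, restricted to cells inside w[6..7]:
  T[6,6] 'a' = {T0}  orig:{}
  T[7,7] 'c' = {T1}  orig:{}
  T[6,7] 'ac' = {B}

Original NTs in T[6,7] deriving "ac": ["B"]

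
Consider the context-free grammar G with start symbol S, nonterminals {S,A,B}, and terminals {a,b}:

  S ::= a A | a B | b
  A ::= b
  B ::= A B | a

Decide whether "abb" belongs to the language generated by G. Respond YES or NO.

CNF form of G:
  S -> T0 A | T0 B | b
  A -> b
  B -> A B | a
  T0 -> a

Fill CYK table bottom-up:
  T[0,0] 'a' = {B,T0}  orig:{B}
  T[1,1] 'b' = {A,S}
  T[2,2] 'b' = {A,S}
  T[0,1] 'ab' = {S}
  T[1,2] 'bb' = ∅
  T[0,2] 'abb' = ∅

S ∉ T[0,2] ⇒ NO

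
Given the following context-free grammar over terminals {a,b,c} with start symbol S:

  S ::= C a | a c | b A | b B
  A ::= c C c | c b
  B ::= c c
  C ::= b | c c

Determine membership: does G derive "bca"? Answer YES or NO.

Convert to CNF:
  S -> C T2 | T1 A | T1 B | T2 T0
  A -> T0 T1 | T0 X3
  B -> T0 T0
  C -> T0 T0 | b
  T0 -> c
  T1 -> b
  T2 -> a
  X3 -> C T0

CYK fill:
  [0..0]={C,T1}  "b"  orig:{C}
  [1..1]={T0}  "c"  orig:{}
  [2..2]={T2}  "a"  orig:{}
  [0..1]={X3}  "bc"  orig:{}
  [1..2]=∅  "ca"
  [0..2]=∅  "bca"

S ∉ T[0,2] ⇒ NO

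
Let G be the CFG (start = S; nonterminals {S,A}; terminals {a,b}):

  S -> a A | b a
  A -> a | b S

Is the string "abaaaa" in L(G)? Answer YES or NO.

Convert to CNF:
  S -> T0 T1 | T1 A
  A -> T0 S | a
  T0 -> b
  T1 -> a

Fill CYK table bottom-up:
  [0..0]={A,T1}  "a"  orig:{A}
  [1..1]={T0}  "b"  orig:{}
  [2..2]={A,T1}  "a"  orig:{A}
  [3..3]={A,T1}  "a"  orig:{A}
  [4..4]={A,T1}  "a"  orig:{A}
  [5..5]={A,T1}  "a"  orig:{A}
  [0..1]=∅  "ab"
  [1..2]={S}  "ba"
  [2..3]={S}  "aa"
  [3..4]={S}  "aa"
  [4..5]={S}  "aa"
  [0..2]=∅  "aba"
  [1..3]={A}  "baa"
  [2..4]=∅  "aaa"
  [3..5]=∅  "aaa"
  [0..3]={S}  "abaa"
  [1..4]=∅  "baaa"
  [2..5]=∅  "aaaa"
  [0..4]=∅  "abaaa"
  [1..5]=∅  "baaaa"
  [0..5]=∅  "abaaaa"

S ∉ T[0,5] ⇒ NO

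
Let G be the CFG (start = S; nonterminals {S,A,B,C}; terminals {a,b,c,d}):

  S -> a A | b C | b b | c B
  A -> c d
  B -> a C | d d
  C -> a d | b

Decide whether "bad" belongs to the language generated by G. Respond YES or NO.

CNF form of G:
  S -> T0 B | T2 A | T3 C | T3 T3
  A -> T0 T1
  B -> T1 T1 | T2 C
  C -> T2 T1 | b
  T0 -> c
  T1 -> d
  T2 -> a
  T3 -> b

CYK fill:
  cell(0,0) b: {C,T3}  orig:{C}
  cell(1,1) a: {T2}  orig:{}
  cell(2,2) d: {T1}  orig:{}
  cell(0,1) ba: ∅
  cell(1,2) ad: {C}
  cell(0,2) bad: {S}

S ∈ T[0,2] ⇒ YES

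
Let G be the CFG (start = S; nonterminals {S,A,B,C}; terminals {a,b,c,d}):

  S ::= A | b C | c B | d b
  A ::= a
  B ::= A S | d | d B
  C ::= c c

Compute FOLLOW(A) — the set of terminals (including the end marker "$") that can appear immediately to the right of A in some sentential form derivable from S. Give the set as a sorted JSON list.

FIRST sets, iterate to fixpoint:
round 1:
  A via A→a: +{a}
  B via B→A S: +{a}
  B via B→d: +{d}
  C via C→c c: +{c}
  S via S→A: +{a}
  S via S→b C: +{b}
  S via S→c B: +{c}
  S via S→d b: +{d}
  S: {a,b,c,d}  A: {a}  B: {a,d}  C: {c}
round 2: done
  S: {a,b,c,d}  A: {a}  B: {a,d}  C: {c}

Compute FOLLOW by fixpoint:
initialize: $ ∈ FOLLOW(S)
pass 1:
  B→A S: FOLLOW(A) ⊇ FIRST(S) = {a,b,c,d}; new: +{a,b,c,d}
  S→A: FOLLOW(A) ⊇ FOLLOW(S) ⊇ {$}; new: +{$}
  S→b C: FOLLOW(C) ⊇ FOLLOW(S) ⊇ {$}; new: +{$}
  S→c B: FOLLOW(B) ⊇ FOLLOW(S) ⊇ {$}; new: +{$}
  FOLLOW(S)={$}  FOLLOW(A)={$,a,b,c,d}  FOLLOW(B)={$}  FOLLOW(C)={$}
pass 2: (stable)
  FOLLOW(S)={$}  FOLLOW(A)={$,a,b,c,d}  FOLLOW(B)={$}  FOLLOW(C)={$}

FOLLOW(A) = ["$", "a", "b", "c", "d"]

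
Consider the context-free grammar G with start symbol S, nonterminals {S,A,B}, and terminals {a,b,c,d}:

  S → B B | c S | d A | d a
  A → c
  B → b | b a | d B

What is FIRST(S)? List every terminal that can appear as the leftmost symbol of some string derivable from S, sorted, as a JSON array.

FIRST sets, iterate to fixpoint:
pass 1:
  A via A→c: +{c}
  B via B→b: +{b}
  B via B→d B: +{d}
  S via S→B B: +{b,d}
  S via S→c S: +{c}
  FIRST(S)={b,c,d}  FIRST(A)={c}  FIRST(B)={b,d}
pass 2: (no change)
  FIRST(S)={b,c,d}  FIRST(A)={c}  FIRST(B)={b,d}

FIRST(S) = ["b", "c", "d"]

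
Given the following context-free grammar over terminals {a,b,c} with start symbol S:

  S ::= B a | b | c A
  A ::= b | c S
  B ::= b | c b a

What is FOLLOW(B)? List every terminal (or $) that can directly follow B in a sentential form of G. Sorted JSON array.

FIRST sets, iterate to fixpoint:
iter 1:
  A via A→b: +{b}
  A via A→c S: +{c}
  B via B→b: +{b}
  B via B→c b a: +{c}
  S via S→B a: +{b,c}
  S: {b,c}  A: {b,c}  B: {b,c}
iter 2: — fixpoint
  S: {b,c}  A: {b,c}  B: {b,c}

Compute FOLLOW by fixpoint:
initialize: $ ∈ FOLLOW(S)
pass 1:
  S→B a: FOLLOW(B) ⊇ FIRST(a) = {a}; new: +{a}
  S→c A: FOLLOW(A) ⊇ FOLLOW(S) ⊇ {$}; new: +{$}
  FOLLOW[S]={$}  FOLLOW[A]={$}  FOLLOW[B]={a}
pass 2: (no change)
  FOLLOW[S]={$}  FOLLOW[A]={$}  FOLLOW[B]={a}

FOLLOW(B) = ["a"]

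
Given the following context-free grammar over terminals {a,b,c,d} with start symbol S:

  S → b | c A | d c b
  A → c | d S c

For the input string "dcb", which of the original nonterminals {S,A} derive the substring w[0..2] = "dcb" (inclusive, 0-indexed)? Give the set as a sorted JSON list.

CNF form of G:
  S -> T0 X4 | T1 A | b
  A -> T0 X3 | c
  T0 -> d
  T1 -> c
  T2 -> b
  X3 -> S T1
  X4 -> T1 T2

CYK table (by increasing span) — only the sub-triangle for w[0..2]:
  [0..0]={T0}  "d"  orig:{}
  [1..1]={A,T1}  "c"  orig:{A}
  [2..2]={S,T2}  "b"  orig:{S}
  [0..1]=∅  "dc"
  [1..2]={X4}  "cb"  orig:{}
  [0..2]={S}  "dcb"

Original NTs in T[0,2] deriving "dcb": ["S"]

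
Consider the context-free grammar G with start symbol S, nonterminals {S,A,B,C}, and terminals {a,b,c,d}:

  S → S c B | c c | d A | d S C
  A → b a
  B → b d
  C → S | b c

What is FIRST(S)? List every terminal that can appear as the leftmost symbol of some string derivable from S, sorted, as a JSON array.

Compute FIRST by fixpoint:
[1]
  A via A→b a: +{b}
  B via B→b d: +{b}
  C via C→b c: +{b}
  S via S→c c: +{c}
  S via S→d A: +{d}
  FIRST(S)={c,d}  FIRST(A)={b}  FIRST(B)={b}  FIRST(C)={b}
[2]
  C via C→S: +{c,d}
  FIRST(S)={c,d}  FIRST(A)={b}  FIRST(B)={b}  FIRST(C)={b,c,d}
[3] (stable)
  FIRST(S)={c,d}  FIRST(A)={b}  FIRST(B)={b}  FIRST(C)={b,c,d}

FIRST(S) = ["c", "d"]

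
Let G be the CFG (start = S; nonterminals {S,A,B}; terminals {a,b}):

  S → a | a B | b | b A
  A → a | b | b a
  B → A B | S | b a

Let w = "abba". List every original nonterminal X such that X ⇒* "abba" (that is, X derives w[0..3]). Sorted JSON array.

CNF form of G:
  S -> T0 A | T1 B | a | b
  A -> T0 T1 | a | b
  B -> A B | T0 A | T0 T1 | T1 B | a | b
  T0 -> b
  T1 -> a

CYK table (by increasing span), restricted to cells inside w[0..3]:
  cell(0,0) a: {A,B,S,T1}  orig:{A,B,S}
  cell(1,1) b: {A,B,S,T0}  orig:{A,B,S}
  cell(2,2) b: {A,B,S,T0}  orig:{A,B,S}
  cell(3,3) a: {A,B,S,T1}  orig:{A,B,S}
  cell(0,1) ab: {B,S}
  cell(1,2) bb: {B,S}
  cell(2,3) ba: {A,B,S}
  cell(0,2) abb: {B,S}
  cell(1,3) bba: {B,S}
  cell(0,3) abba: {B,S}

Original NTs in T[0,3] deriving "abba": ["B", "S"]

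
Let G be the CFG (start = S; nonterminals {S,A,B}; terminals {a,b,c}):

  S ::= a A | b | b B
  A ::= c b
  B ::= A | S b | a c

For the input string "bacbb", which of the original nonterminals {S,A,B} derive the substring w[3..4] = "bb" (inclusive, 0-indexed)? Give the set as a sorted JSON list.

Convert to CNF:
  S -> T1 B | T2 A | b
  A -> T0 T1
  B -> S T1 | T0 T1 | T2 T0
  T0 -> c
  T1 -> b
  T2 -> a

Fill CYK table bottom-up, restricted to cells inside w[3..4]:
  cell(3,3) b: {S,T1}  orig:{S}
  cell(4,4) b: {S,T1}  orig:{S}
  cell(3,4) bb: {B}

Original NTs in T[3,4] deriving "bb": ["B"]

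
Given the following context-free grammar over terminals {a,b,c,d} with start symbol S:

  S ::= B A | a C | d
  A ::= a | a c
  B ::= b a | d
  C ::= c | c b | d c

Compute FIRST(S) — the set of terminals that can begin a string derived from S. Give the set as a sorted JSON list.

FIRST iteration:
round 1:
  A via A→a: +{a}
  B via B→b a: +{b}
  B via B→d: +{d}
  C via C→c: +{c}
  C via C→d c: +{d}
  S via S→B A: +{b,d}
  S via S→a C: +{a}
  FIRST[S]={a,b,d}  FIRST[A]={a}  FIRST[B]={b,d}  FIRST[C]={c,d}
round 2: — fixpoint
  FIRST[S]={a,b,d}  FIRST[A]={a}  FIRST[B]={b,d}  FIRST[C]={c,d}

FIRST(S) = ["a", "b", "d"]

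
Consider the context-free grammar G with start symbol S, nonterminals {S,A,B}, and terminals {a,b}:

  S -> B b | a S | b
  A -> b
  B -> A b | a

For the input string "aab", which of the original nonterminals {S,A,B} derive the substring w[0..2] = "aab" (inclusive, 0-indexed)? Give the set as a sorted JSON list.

CNF form of G:
  S -> B T0 | T1 S | b
  A -> b
  B -> A T0 | a
  T0 -> b
  T1 -> a

CYK table (by increasing span), restricted to cells inside w[0..2]:
  [0..0]={B,T1}  "a"  orig:{B}
  [1..1]={B,T1}  "a"  orig:{B}
  [2..2]={A,S,T0}  "b"  orig:{A,S}
  [0..1]=∅  "aa"
  [1..2]={S}  "ab"
  [0..2]={S}  "aab"

Original NTs in T[0,2] deriving "aab": ["S"]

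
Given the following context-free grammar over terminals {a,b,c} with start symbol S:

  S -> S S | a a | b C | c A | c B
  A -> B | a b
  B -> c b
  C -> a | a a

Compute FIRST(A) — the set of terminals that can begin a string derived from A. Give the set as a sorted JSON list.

FIRST iteration:
[1]
  A via A→a b: +{a}
  B via B→c b: +{c}
  C via C→a: +{a}
  S via S→a a: +{a}
  S via S→b C: +{b}
  S via S→c A: +{c}
  S: {a,b,c}  A: {a}  B: {c}  C: {a}
[2]
  A via A→B: +{c}
  S: {a,b,c}  A: {a,c}  B: {c}  C: {a}
[3] done
  S: {a,b,c}  A: {a,c}  B: {c}  C: {a}

FIRST(A) = ["a", "c"]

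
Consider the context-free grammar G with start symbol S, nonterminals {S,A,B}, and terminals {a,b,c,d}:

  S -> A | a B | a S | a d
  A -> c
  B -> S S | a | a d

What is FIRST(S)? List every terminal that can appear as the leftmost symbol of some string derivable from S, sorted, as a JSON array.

Compute FIRST by fixpoint:
[1]
  A via A→c: +{c}
  B via B→a: +{a}
  S via S→A: +{c}
  S via S→a B: +{a}
  S: {a,c}  A: {c}  B: {a}
[2]
  B via B→S S: +{c}
  S: {a,c}  A: {c}  B: {a,c}
[3] done
  S: {a,c}  A: {c}  B: {a,c}

FIRST(S) = ["a", "c"]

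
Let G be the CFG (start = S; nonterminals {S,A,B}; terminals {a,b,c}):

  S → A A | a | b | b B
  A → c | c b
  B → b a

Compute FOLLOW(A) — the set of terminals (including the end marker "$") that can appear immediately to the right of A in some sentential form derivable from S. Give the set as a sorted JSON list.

FIRST iteration:
round 1:
  A via A→c: +{c}
  B via B→b a: +{b}
  S via S→A A: +{c}
  S via S→a: +{a}
  S via S→b: +{b}
  S: {a,b,c}  A: {c}  B: {b}
round 2: — fixpoint
  S: {a,b,c}  A: {c}  B: {b}

FOLLOW iteration:
initialize: $ ∈ FOLLOW(S)
[1]
  S→A A: FOLLOW(A) ⊇ FIRST(A) = {c}; new: +{c}
  S→A A: FOLLOW(A) ⊇ FOLLOW(S) ⊇ {$}; new: +{$}
  S→b B: FOLLOW(B) ⊇ FOLLOW(S) ⊇ {$}; new: +{$}
  FOLLOW(S)={$}  FOLLOW(A)={$,c}  FOLLOW(B)={$}
[2] (no change)
  FOLLOW(S)={$}  FOLLOW(A)={$,c}  FOLLOW(B)={$}

FOLLOW(A) = ["$", "c"]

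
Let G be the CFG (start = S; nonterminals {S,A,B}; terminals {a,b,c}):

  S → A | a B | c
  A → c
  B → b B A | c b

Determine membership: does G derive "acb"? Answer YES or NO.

CNF form of G:
  S -> T2 B | c
  A -> c
  B -> T0 X3 | T1 T0
  T0 -> b
  T1 -> c
  T2 -> a
  X3 -> B A

CYK table (by increasing span):
  cell(0,0) a: {T2}  orig:{}
  cell(1,1) c: {A,S,T1}  orig:{A,S}
  cell(2,2) b: {T0}  orig:{}
  cell(0,1) ac: ∅
  cell(1,2) cb: {B}
  cell(0,2) acb: {S}

S ∈ T[0,2] ⇒ YES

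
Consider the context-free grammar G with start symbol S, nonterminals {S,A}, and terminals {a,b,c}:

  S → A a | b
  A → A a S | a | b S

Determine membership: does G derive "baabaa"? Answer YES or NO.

Convert to CNF:
  S -> A T0 | b
  A -> A X2 | T1 S | a
  T0 -> a
  T1 -> b
  X2 -> T0 S

Fill CYK table bottom-up:
  cell(0,0) b: {S,T1}  orig:{S}
  cell(1,1) a: {A,T0}  orig:{A}
  cell(2,2) a: {A,T0}  orig:{A}
  cell(3,3) b: {S,T1}  orig:{S}
  cell(4,4) a: {A,T0}  orig:{A}
  cell(5,5) a: {A,T0}  orig:{A}
  cell(0,1) ba: ∅
  cell(1,2) aa: {S}
  cell(2,3) ab: {X2}  orig:{}
  cell(3,4) ba: ∅
  cell(4,5) aa: {S}
  cell(0,2) baa: {A}
  cell(1,3) aab: {A}
  cell(2,4) aba: ∅
  cell(3,5) baa: {A}
  cell(0,3) baab: ∅
  cell(1,4) aaba: {S}
  cell(2,5) abaa: ∅
  cell(0,4) baaba: {A}
  cell(1,5) aabaa: ∅
  cell(0,5) baabaa: {S}

S ∈ T[0,5] ⇒ YES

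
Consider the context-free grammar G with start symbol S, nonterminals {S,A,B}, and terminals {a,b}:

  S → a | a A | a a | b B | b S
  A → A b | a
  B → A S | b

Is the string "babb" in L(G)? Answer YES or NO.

CNF form of G:
  S -> T0 B | T0 S | T1 A | T1 T1 | a
  A -> A T0 | a
  B -> A S | b
  T0 -> b
  T1 -> a

CYK table (by increasing span):
  T[0,0] 'b' = {B,T0}  orig:{B}
  T[1,1] 'a' = {A,S,T1}  orig:{A,S}
  T[2,2] 'b' = {B,T0}  orig:{B}
  T[3,3] 'b' = {B,T0}  orig:{B}
  T[0,1] 'ba' = {S}
  T[1,2] 'ab' = {A}
  T[2,3] 'bb' = {S}
  T[0,2] 'bab' = ∅
  T[1,3] 'abb' = {A,B}
  T[0,3] 'babb' = {S}

S ∈ T[0,3] ⇒ YES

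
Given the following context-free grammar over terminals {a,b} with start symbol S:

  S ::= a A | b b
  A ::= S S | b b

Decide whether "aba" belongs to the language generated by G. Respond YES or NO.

Convert to CNF:
  S -> T0 T0 | T1 A
  A -> S S | T0 T0
  T0 -> b
  T1 -> a

Fill CYK table bottom-up:
  T[0,0] 'a' = {T1}  orig:{}
  T[1,1] 'b' = {T0}  orig:{}
  T[2,2] 'a' = {T1}  orig:{}
  T[0,1] 'ab' = ∅
  T[1,2] 'ba' = ∅
  T[0,2] 'aba' = ∅

S ∉ T[0,2] ⇒ NO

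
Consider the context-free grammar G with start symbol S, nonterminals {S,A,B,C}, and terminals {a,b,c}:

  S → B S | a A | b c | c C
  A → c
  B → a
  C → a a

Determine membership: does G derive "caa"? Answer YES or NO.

Convert to CNF:
  S -> B S | T0 A | T1 T2 | T2 C
  A -> c
  B -> a
  C -> T0 T0
  T0 -> a
  T1 -> b
  T2 -> c

CYK fill:
  [0..0]={A,T2}  "c"  orig:{A}
  [1..1]={B,T0}  "a"  orig:{B}
  [2..2]={B,T0}  "a"  orig:{B}
  [0..1]=∅  "ca"
  [1..2]={C}  "aa"
  [0..2]={S}  "caa"

S ∈ T[0,2] ⇒ YES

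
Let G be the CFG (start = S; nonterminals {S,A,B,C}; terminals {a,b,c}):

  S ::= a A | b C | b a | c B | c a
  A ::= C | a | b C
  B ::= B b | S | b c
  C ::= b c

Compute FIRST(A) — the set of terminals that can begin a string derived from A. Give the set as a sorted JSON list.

FIRST iteration:
round 1:
  A via A→a: +{a}
  A via A→b C: +{b}
  B via B→b c: +{b}
  C via C→b c: +{b}
  S via S→a A: +{a}
  S via S→b C: +{b}
  S via S→c B: +{c}
  FIRST[S]={a,b,c}  FIRST[A]={a,b}  FIRST[B]={b}  FIRST[C]={b}
round 2:
  B via B→S: +{a,c}
  FIRST[S]={a,b,c}  FIRST[A]={a,b}  FIRST[B]={a,b,c}  FIRST[C]={b}
round 3: (no change)
  FIRST[S]={a,b,c}  FIRST[A]={a,b}  FIRST[B]={a,b,c}  FIRST[C]={b}

FIRST(A) = ["a", "b"]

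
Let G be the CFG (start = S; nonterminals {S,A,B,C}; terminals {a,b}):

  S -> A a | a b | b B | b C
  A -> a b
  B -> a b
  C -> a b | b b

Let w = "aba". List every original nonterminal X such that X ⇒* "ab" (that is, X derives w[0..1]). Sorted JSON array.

Convert to CNF:
  S -> A T0 | T0 T1 | T1 B | T1 C
  A -> T0 T1
  B -> T0 T1
  C -> T0 T1 | T1 T1
  T0 -> a
  T1 -> b

Fill CYK table bottom-up — only the sub-triangle for w[0..1]:
  cell(0,0) a: {T0}  orig:{}
  cell(1,1) b: {T1}  orig:{}
  cell(0,1) ab: {A,B,C,S}

Original NTs in T[0,1] deriving "ab": ["A", "B", "C", "S"]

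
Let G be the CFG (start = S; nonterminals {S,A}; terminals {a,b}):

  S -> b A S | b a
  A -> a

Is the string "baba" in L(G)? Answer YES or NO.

CNF form of G:
  S -> T0 T1 | T0 X2
  A -> a
  T0 -> b
  T1 -> a
  X2 -> A S

Fill CYK table bottom-up:
  [0..0]={T0}  "b"  orig:{}
  [1..1]={A,T1}  "a"  orig:{A}
  [2..2]={T0}  "b"  orig:{}
  [3..3]={A,T1}  "a"  orig:{A}
  [0..1]={S}  "ba"
  [1..2]=∅  "ab"
  [2..3]={S}  "ba"
  [0..2]=∅  "bab"
  [1..3]={X2}  "aba"  orig:{}
  [0..3]={S}  "baba"

S ∈ T[0,3] ⇒ YES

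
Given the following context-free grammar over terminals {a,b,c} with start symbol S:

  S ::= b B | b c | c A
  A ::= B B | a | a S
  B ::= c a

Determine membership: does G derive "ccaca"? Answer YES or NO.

Convert to CNF:
  S -> T1 A | T2 B | T2 T1
  A -> B B | T0 S | a
  B -> T1 T0
  T0 -> a
  T1 -> c
  T2 -> b

Fill CYK table bottom-up:
  T[0,0] 'c' = {T1}  orig:{}
  T[1,1] 'c' = {T1}  orig:{}
  T[2,2] 'a' = {A,T0}  orig:{A}
  T[3,3] 'c' = {T1}  orig:{}
  T[4,4] 'a' = {A,T0}  orig:{A}
  T[0,1] 'cc' = ∅
  T[1,2] 'ca' = {B,S}
  T[2,3] 'ac' = ∅
  T[3,4] 'ca' = {B,S}
  T[0,2] 'cca' = ∅
  T[1,3] 'cac' = ∅
  T[2,4] 'aca' = {A}
  T[0,3] 'ccac' = ∅
  T[1,4] 'caca' = {A,S}
  T[0,4] 'ccaca' = {S}

S ∈ T[0,4] ⇒ YES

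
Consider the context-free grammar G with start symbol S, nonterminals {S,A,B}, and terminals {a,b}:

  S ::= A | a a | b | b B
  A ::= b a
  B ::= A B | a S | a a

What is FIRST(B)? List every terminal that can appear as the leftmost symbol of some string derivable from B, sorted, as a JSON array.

FIRST iteration:
[1]
  A via A→b a: +{b}
  B via B→A B: +{b}
  B via B→a S: +{a}
  S via S→A: +{b}
  S via S→a a: +{a}
  S: {a,b}  A: {b}  B: {a,b}
[2] — fixpoint
  S: {a,b}  A: {b}  B: {a,b}

FIRST(B) = ["a", "b"]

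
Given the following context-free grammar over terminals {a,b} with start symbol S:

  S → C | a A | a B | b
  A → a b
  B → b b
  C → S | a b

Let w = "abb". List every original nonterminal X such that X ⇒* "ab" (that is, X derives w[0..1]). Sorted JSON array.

CNF form of G:
  S -> T0 A | T0 B | T0 T1 | b
  A -> T0 T1
  B -> T1 T1
  C -> T0 A | T0 B | T0 T1 | b
  T0 -> a
  T1 -> b

CYK fill (cells [i..j] with 0 ≤ i ≤ j ≤ 1 only):
  [0..0]={T0}  "a"  orig:{}
  [1..1]={C,S,T1}  "b"  orig:{C,S}
  [0..1]={A,C,S}  "ab"

Original NTs in T[0,1] deriving "ab": ["A", "C", "S"]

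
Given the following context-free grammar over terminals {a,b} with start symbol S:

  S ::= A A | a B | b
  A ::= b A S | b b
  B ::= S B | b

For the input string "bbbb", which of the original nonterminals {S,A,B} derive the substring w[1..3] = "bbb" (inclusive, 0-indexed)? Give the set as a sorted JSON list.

CNF form of G:
  S -> A A | T1 B | b
  A -> T0 T0 | T0 X2
  B -> S B | b
  T0 -> b
  T1 -> a
  X2 -> A S

CYK fill, restricted to cells inside w[1..3]:
  [1..1]={B,S,T0}  "b"  orig:{B,S}
  [2..2]={B,S,T0}  "b"  orig:{B,S}
  [3..3]={B,S,T0}  "b"  orig:{B,S}
  [1..2]={A,B}  "bb"
  [2..3]={A,B}  "bb"
  [1..3]={B,X2}  "bbb"  orig:{B}

Original NTs in T[1,3] deriving "bbb": ["B"]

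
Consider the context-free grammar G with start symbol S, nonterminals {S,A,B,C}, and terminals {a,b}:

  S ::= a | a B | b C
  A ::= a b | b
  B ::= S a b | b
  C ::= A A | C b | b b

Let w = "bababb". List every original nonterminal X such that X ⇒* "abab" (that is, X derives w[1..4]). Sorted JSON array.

Convert to CNF:
  S -> T0 B | T1 C | a
  A -> T0 T1 | b
  B -> S X2 | b
  C -> A A | C T1 | T1 T1
  T0 -> a
  T1 -> b
  X2 -> T0 T1

CYK fill — only the sub-triangle for w[1..4]:
  [1..1]={S,T0}  "a"  orig:{S}
  [2..2]={A,B,T1}  "b"  orig:{A,B}
  [3..3]={S,T0}  "a"  orig:{S}
  [4..4]={A,B,T1}  "b"  orig:{A,B}
  [1..2]={A,S,X2}  "ab"  orig:{A,S}
  [2..3]=∅  "ba"
  [3..4]={A,S,X2}  "ab"  orig:{A,S}
  [1..3]=∅  "aba"
  [2..4]={C}  "bab"
  [1..4]={B,C}  "abab"

Original NTs in T[1,4] deriving "abab": ["B", "C"]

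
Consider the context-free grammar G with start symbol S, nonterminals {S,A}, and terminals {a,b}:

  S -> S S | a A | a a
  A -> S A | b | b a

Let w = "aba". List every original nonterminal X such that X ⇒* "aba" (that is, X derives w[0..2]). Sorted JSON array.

Convert to CNF:
  S -> S S | T1 A | T1 T1
  A -> S A | T0 T1 | b
  T0 -> b
  T1 -> a

CYK fill (cells [i..j] with 0 ≤ i ≤ j ≤ 2 only):
  [0..0]={T1}  "a"  orig:{}
  [1..1]={A,T0}  "b"  orig:{A}
  [2..2]={T1}  "a"  orig:{}
  [0..1]={S}  "ab"
  [1..2]={A}  "ba"
  [0..2]={S}  "aba"

Original NTs in T[0,2] deriving "aba": ["S"]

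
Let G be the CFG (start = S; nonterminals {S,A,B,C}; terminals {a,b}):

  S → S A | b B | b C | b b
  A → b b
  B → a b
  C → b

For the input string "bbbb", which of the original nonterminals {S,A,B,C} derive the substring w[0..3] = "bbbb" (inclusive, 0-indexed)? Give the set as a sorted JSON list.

Convert to CNF:
  S -> S A | T0 B | T0 C | T0 T0
  A -> T0 T0
  B -> T1 T0
  C -> b
  T0 -> b
  T1 -> a

Fill CYK table bottom-up — only the sub-triangle for w[0..3]:
  cell(0,0) b: {C,T0}  orig:{C}
  cell(1,1) b: {C,T0}  orig:{C}
  cell(2,2) b: {C,T0}  orig:{C}
  cell(3,3) b: {C,T0}  orig:{C}
  cell(0,1) bb: {A,S}
  cell(1,2) bb: {A,S}
  cell(2,3) bb: {A,S}
  cell(0,2) bbb: ∅
  cell(1,3) bbb: ∅
  cell(0,3) bbbb: {S}

Original NTs in T[0,3] deriving "bbbb": ["S"]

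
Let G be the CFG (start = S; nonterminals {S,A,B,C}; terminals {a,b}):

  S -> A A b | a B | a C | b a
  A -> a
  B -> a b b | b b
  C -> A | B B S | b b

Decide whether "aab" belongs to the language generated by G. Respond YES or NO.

Convert to CNF:
  S -> A X4 | T0 B | T0 C | T1 T0
  A -> a
  B -> T0 X2 | T1 T1
  C -> B X3 | T1 T1 | a
  T0 -> a
  T1 -> b
  X2 -> T1 T1
  X3 -> B S
  X4 -> A T1

Fill CYK table bottom-up:
  cell(0,0) a: {A,C,T0}  orig:{A,C}
  cell(1,1) a: {A,C,T0}  orig:{A,C}
  cell(2,2) b: {T1}  orig:{}
  cell(0,1) aa: {S}
  cell(1,2) ab: {X4}  orig:{}
  cell(0,2) aab: {S}

S ∈ T[0,2] ⇒ YES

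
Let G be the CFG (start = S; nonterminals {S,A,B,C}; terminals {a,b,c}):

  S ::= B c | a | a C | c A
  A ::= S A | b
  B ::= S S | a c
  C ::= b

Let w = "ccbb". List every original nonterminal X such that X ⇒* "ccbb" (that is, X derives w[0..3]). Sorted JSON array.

CNF form of G:
  S -> B T1 | T0 C | T1 A | a
  A -> S A | b
  B -> S S | T0 T1
  C -> b
  T0 -> a
  T1 -> c

CYK fill, restricted to cells inside w[0..3]:
  T[0,0] 'c' = {T1}  orig:{}
  T[1,1] 'c' = {T1}  orig:{}
  T[2,2] 'b' = {A,C}
  T[3,3] 'b' = {A,C}
  T[0,1] 'cc' = ∅
  T[1,2] 'cb' = {S}
  T[2,3] 'bb' = ∅
  T[0,2] 'ccb' = ∅
  T[1,3] 'cbb' = {A}
  T[0,3] 'ccbb' = {S}

Original NTs in T[0,3] deriving "ccbb": ["S"]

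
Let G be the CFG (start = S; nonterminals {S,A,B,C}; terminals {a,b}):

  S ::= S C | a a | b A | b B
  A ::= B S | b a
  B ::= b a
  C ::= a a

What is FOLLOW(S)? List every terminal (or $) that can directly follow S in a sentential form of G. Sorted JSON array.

FIRST iteration:
pass 1:
  A via A→b a: +{b}
  B via B→b a: +{b}
  C via C→a a: +{a}
  S via S→a a: +{a}
  S via S→b A: +{b}
  S: {a,b}  A: {b}  B: {b}  C: {a}
pass 2: (stable)
  S: {a,b}  A: {b}  B: {b}  C: {a}

Compute FOLLOW by fixpoint:
seed FOLLOW(S) with $
pass 1:
  A→B S: FOLLOW(B) ⊇ FIRST(S) = {a,b}; new: +{a,b}
  S→S C: FOLLOW(S) ⊇ FIRST(C) = {a}; new: +{a}
  S→S C: FOLLOW(C) ⊇ FOLLOW(S) ⊇ {$,a}; new: +{$,a}
  S→b A: FOLLOW(A) ⊇ FOLLOW(S) ⊇ {$,a}; new: +{$,a}
  S→b B: FOLLOW(B) ⊇ FOLLOW(S) ⊇ {$,a}; new: +{$}
  FOLLOW(S)={$,a}  FOLLOW(A)={$,a}  FOLLOW(B)={$,a,b}  FOLLOW(C)={$,a}
pass 2: — fixpoint
  FOLLOW(S)={$,a}  FOLLOW(A)={$,a}  FOLLOW(B)={$,a,b}  FOLLOW(C)={$,a}

FOLLOW(S) = ["$", "a"]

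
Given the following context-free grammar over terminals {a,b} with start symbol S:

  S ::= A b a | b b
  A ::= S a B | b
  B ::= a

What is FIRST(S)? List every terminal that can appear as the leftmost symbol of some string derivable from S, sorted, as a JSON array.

FIRST sets, iterate to fixpoint:
pass 1:
  A via A→b: +{b}
  B via B→a: +{a}
  S via S→A b a: +{b}
  FIRST[S]={b}  FIRST[A]={b}  FIRST[B]={a}
pass 2: (stable)
  FIRST[S]={b}  FIRST[A]={b}  FIRST[B]={a}

FIRST(S) = ["b"]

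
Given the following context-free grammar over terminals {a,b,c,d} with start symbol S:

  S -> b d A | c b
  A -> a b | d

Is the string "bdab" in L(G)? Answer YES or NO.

CNF form of G:
  S -> T1 X4 | T3 T1
  A -> T0 T1 | d
  T0 -> a
  T1 -> b
  T2 -> d
  T3 -> c
  X4 -> T2 A

CYK table (by increasing span):
  T[0,0] 'b' = {T1}  orig:{}
  T[1,1] 'd' = {A,T2}  orig:{A}
  T[2,2] 'a' = {T0}  orig:{}
  T[3,3] 'b' = {T1}  orig:{}
  T[0,1] 'bd' = ∅
  T[1,2] 'da' = ∅
  T[2,3] 'ab' = {A}
  T[0,2] 'bda' = ∅
  T[1,3] 'dab' = {X4}  orig:{}
  T[0,3] 'bdab' = {S}

S ∈ T[0,3] ⇒ YES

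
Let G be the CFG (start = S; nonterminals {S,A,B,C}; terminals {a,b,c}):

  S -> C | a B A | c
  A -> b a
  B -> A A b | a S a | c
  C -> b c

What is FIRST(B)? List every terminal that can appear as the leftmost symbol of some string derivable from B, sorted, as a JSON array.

FIRST iteration:
pass 1:
  A via A→b a: +{b}
  B via B→A A b: +{b}
  B via B→a S a: +{a}
  B via B→c: +{c}
  C via C→b c: +{b}
  S via S→C: +{b}
  S via S→a B A: +{a}
  S via S→c: +{c}
  FIRST[S]={a,b,c}  FIRST[A]={b}  FIRST[B]={a,b,c}  FIRST[C]={b}
pass 2: (stable)
  FIRST[S]={a,b,c}  FIRST[A]={b}  FIRST[B]={a,b,c}  FIRST[C]={b}

FIRST(B) = ["a", "b", "c"]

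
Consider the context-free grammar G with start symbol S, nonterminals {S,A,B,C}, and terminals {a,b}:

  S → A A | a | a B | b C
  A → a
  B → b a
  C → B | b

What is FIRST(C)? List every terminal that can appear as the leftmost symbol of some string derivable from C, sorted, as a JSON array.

FIRST iteration:
[1]
  A via A→a: +{a}
  B via B→b a: +{b}
  C via C→B: +{b}
  S via S→A A: +{a}
  S via S→b C: +{b}
  FIRST[S]={a,b}  FIRST[A]={a}  FIRST[B]={b}  FIRST[C]={b}
[2] (stable)
  FIRST[S]={a,b}  FIRST[A]={a}  FIRST[B]={b}  FIRST[C]={b}

FIRST(C) = ["b"]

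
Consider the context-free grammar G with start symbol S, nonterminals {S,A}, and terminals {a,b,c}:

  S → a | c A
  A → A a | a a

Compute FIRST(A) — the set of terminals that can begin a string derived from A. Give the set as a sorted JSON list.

FIRST iteration:
pass 1:
  A via A→a a: +{a}
  S via S→a: +{a}
  S via S→c A: +{c}
  FIRST[S]={a,c}  FIRST[A]={a}
pass 2: — fixpoint
  FIRST[S]={a,c}  FIRST[A]={a}

FIRST(A) = ["a"]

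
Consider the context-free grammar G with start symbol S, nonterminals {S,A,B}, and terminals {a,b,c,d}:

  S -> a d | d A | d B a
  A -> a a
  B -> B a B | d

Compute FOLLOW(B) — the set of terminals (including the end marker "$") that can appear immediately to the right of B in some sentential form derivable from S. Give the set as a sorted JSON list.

FIRST sets, iterate to fixpoint:
pass 1:
  A via A→a a: +{a}
  B via B→d: +{d}
  S via S→a d: +{a}
  S via S→d A: +{d}
  FIRST(S)={a,d}  FIRST(A)={a}  FIRST(B)={d}
pass 2: done
  FIRST(S)={a,d}  FIRST(A)={a}  FIRST(B)={d}

Compute FOLLOW by fixpoint:
FOLLOW(S) := {$}
pass 1:
  B→B a B: FOLLOW(B) ⊇ FIRST(a) = {a}; new: +{a}
  S→d A: FOLLOW(A) ⊇ FOLLOW(S) ⊇ {$}; new: +{$}
  FOLLOW[S]={$}  FOLLOW[A]={$}  FOLLOW[B]={a}
pass 2: — fixpoint
  FOLLOW[S]={$}  FOLLOW[A]={$}  FOLLOW[B]={a}

FOLLOW(B) = ["a"]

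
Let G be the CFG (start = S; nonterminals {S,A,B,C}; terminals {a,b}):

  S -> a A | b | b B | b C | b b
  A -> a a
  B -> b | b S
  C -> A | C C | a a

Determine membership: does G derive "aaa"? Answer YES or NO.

Convert to CNF:
  S -> T0 A | T1 B | T1 C | T1 T1 | b
  A -> T0 T0
  B -> T1 S | b
  C -> C C | T0 T0
  T0 -> a
  T1 -> b

Fill CYK table bottom-up:
  cell(0,0) a: {T0}  orig:{}
  cell(1,1) a: {T0}  orig:{}
  cell(2,2) a: {T0}  orig:{}
  cell(0,1) aa: {A,C}
  cell(1,2) aa: {A,C}
  cell(0,2) aaa: {S}

S ∈ T[0,2] ⇒ YES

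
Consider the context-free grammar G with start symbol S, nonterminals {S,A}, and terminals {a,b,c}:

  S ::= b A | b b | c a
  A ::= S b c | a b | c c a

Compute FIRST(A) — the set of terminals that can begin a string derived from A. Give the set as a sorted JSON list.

FIRST iteration:
[1]
  A via A→a b: +{a}
  A via A→c c a: +{c}
  S via S→b A: +{b}
  S via S→c a: +{c}
  FIRST[S]={b,c}  FIRST[A]={a,c}
[2]
  A via A→S b c: +{b}
  FIRST[S]={b,c}  FIRST[A]={a,b,c}
[3] done
  FIRST[S]={b,c}  FIRST[A]={a,b,c}

FIRST(A) = ["a", "b", "c"]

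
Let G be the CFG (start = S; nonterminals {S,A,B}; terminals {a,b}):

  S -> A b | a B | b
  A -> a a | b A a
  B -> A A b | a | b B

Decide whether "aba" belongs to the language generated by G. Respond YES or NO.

Convert to CNF:
  S -> A T1 | T0 B | b
  A -> T0 T0 | T1 X2
  B -> A X3 | T1 B | a
  T0 -> a
  T1 -> b
  X2 -> A T0
  X3 -> A T1

CYK fill:
  T[0,0] 'a' = {B,T0}  orig:{B}
  T[1,1] 'b' = {S,T1}  orig:{S}
  T[2,2] 'a' = {B,T0}  orig:{B}
  T[0,1] 'ab' = ∅
  T[1,2] 'ba' = {B}
  T[0,2] 'aba' = {S}

S ∈ T[0,2] ⇒ YES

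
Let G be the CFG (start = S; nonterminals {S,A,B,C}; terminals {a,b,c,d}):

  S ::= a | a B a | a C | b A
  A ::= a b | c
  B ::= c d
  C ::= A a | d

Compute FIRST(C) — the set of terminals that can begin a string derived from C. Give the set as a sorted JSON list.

Compute FIRST by fixpoint:
pass 1:
  A via A→a b: +{a}
  A via A→c: +{c}
  B via B→c d: +{c}
  C via C→A a: +{a,c}
  C via C→d: +{d}
  S via S→a: +{a}
  S via S→b A: +{b}
  S: {a,b}  A: {a,c}  B: {c}  C: {a,c,d}
pass 2: done
  S: {a,b}  A: {a,c}  B: {c}  C: {a,c,d}

FIRST(C) = ["a", "c", "d"]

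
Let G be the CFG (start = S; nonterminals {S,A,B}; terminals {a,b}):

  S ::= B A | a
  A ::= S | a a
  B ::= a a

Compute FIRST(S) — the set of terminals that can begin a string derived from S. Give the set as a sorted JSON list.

FIRST sets, iterate to fixpoint:
[1]
  A via A→a a: +{a}
  B via B→a a: +{a}
  S via S→B A: +{a}
  FIRST(S)={a}  FIRST(A)={a}  FIRST(B)={a}
[2] — fixpoint
  FIRST(S)={a}  FIRST(A)={a}  FIRST(B)={a}

FIRST(S) = ["a"]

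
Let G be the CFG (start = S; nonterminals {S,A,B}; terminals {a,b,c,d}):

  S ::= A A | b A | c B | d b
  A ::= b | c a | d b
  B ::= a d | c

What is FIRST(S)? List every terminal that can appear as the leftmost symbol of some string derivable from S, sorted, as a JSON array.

FIRST sets, iterate to fixpoint:
round 1:
  A via A→b: +{b}
  A via A→c a: +{c}
  A via A→d b: +{d}
  B via B→a d: +{a}
  B via B→c: +{c}
  S via S→A A: +{b,c,d}
  S: {b,c,d}  A: {b,c,d}  B: {a,c}
round 2: done
  S: {b,c,d}  A: {b,c,d}  B: {a,c}

FIRST(S) = ["b", "c", "d"]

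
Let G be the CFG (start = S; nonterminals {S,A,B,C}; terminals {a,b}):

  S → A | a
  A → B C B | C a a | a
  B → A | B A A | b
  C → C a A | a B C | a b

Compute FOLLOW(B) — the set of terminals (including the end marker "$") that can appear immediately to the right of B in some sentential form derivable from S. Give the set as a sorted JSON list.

FIRST sets, iterate to fixpoint:
iter 1:
  A via A→a: +{a}
  B via B→A: +{a}
  B via B→b: +{b}
  C via C→a B C: +{a}
  S via S→A: +{a}
  FIRST(S)={a}  FIRST(A)={a}  FIRST(B)={a,b}  FIRST(C)={a}
iter 2:
  A via A→B C B: +{b}
  S via S→A: +{b}
  FIRST(S)={a,b}  FIRST(A)={a,b}  FIRST(B)={a,b}  FIRST(C)={a}
iter 3: — fixpoint
  FIRST(S)={a,b}  FIRST(A)={a,b}  FIRST(B)={a,b}  FIRST(C)={a}

Compute FOLLOW by fixpoint:
FOLLOW(S) := {$}
[1]
  A→B C B: FOLLOW(B) ⊇ FIRST(C) = {a}; new: +{a}
  A→B C B: FOLLOW(C) ⊇ FIRST(B) = {a,b}; new: +{a,b}
  B→A: FOLLOW(A) ⊇ FOLLOW(B) ⊇ {a}; new: +{a}
  B→B A A: FOLLOW(B) ⊇ FIRST(A) = {a,b}; new: +{b}
  B→B A A: FOLLOW(A) ⊇ FIRST(A) = {a,b}; new: +{b}
  S→A: FOLLOW(A) ⊇ FOLLOW(S) ⊇ {$}; new: +{$}
  FOLLOW(S)={$}  FOLLOW(A)={$,a,b}  FOLLOW(B)={a,b}  FOLLOW(C)={a,b}
[2]
  A→B C B: FOLLOW(B) ⊇ FOLLOW(A) ⊇ {$,a,b}; new: +{$}
  FOLLOW(S)={$}  FOLLOW(A)={$,a,b}  FOLLOW(B)={$,a,b}  FOLLOW(C)={a,b}
[3] — fixpoint
  FOLLOW(S)={$}  FOLLOW(A)={$,a,b}  FOLLOW(B)={$,a,b}  FOLLOW(C)={a,b}

FOLLOW(B) = ["$", "a", "b"]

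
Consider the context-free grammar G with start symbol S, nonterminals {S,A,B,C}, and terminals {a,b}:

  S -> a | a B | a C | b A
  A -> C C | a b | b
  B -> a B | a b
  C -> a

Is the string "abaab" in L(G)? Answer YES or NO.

CNF form of G:
  S -> T0 B | T0 C | T1 A | a
  A -> C C | T0 T1 | b
  B -> T0 B | T0 T1
  C -> a
  T0 -> a
  T1 -> b

CYK table (by increasing span):
  cell(0,0) a: {C,S,T0}  orig:{C,S}
  cell(1,1) b: {A,T1}  orig:{A}
  cell(2,2) a: {C,S,T0}  orig:{C,S}
  cell(3,3) a: {C,S,T0}  orig:{C,S}
  cell(4,4) b: {A,T1}  orig:{A}
  cell(0,1) ab: {A,B}
  cell(1,2) ba: ∅
  cell(2,3) aa: {A,S}
  cell(3,4) ab: {A,B}
  cell(0,2) aba: ∅
  cell(1,3) baa: {S}
  cell(2,4) aab: {B,S}
  cell(0,3) abaa: ∅
  cell(1,4) baab: ∅
  cell(0,4) abaab: ∅

S ∉ T[0,4] ⇒ NO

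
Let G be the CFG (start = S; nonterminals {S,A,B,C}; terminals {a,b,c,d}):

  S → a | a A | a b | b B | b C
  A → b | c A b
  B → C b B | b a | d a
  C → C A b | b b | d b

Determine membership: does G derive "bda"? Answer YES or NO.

Convert to CNF:
  S -> T1 B | T1 C | T2 A | T2 T1 | a
  A -> T0 X4 | b
  B -> C X5 | T1 T2 | T3 T2
  C -> C X6 | T1 T1 | T3 T1
  T0 -> c
  T1 -> b
  T2 -> a
  T3 -> d
  X4 -> A T1
  X5 -> T1 B
  X6 -> A T1

Fill CYK table bottom-up:
  cell(0,0) b: {A,T1}  orig:{A}
  cell(1,1) d: {T3}  orig:{}
  cell(2,2) a: {S,T2}  orig:{S}
  cell(0,1) bd: ∅
  cell(1,2) da: {B}
  cell(0,2) bda: {S,X5}  orig:{S}

S ∈ T[0,2] ⇒ YES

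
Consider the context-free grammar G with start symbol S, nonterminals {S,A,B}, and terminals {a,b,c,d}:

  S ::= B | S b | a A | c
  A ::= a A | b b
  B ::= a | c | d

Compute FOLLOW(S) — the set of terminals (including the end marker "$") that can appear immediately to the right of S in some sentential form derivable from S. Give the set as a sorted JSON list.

FIRST sets, iterate to fixpoint:
pass 1:
  A via A→a A: +{a}
  A via A→b b: +{b}
  B via B→a: +{a}
  B via B→c: +{c}
  B via B→d: +{d}
  S via S→B: +{a,c,d}
  FIRST(S)={a,c,d}  FIRST(A)={a,b}  FIRST(B)={a,c,d}
pass 2: — fixpoint
  FIRST(S)={a,c,d}  FIRST(A)={a,b}  FIRST(B)={a,c,d}

FOLLOW iteration:
FOLLOW(S) := {$}
iter 1:
  S→B: FOLLOW(B) ⊇ FOLLOW(S) ⊇ {$}; new: +{$}
  S→S b: FOLLOW(S) ⊇ FIRST(b) = {b}; new: +{b}
  S→a A: FOLLOW(A) ⊇ FOLLOW(S) ⊇ {$,b}; new: +{$,b}
  FOLLOW(S)={$,b}  FOLLOW(A)={$,b}  FOLLOW(B)={$}
iter 2:
  S→B: FOLLOW(B) ⊇ FOLLOW(S) ⊇ {$,b}; new: +{b}
  FOLLOW(S)={$,b}  FOLLOW(A)={$,b}  FOLLOW(B)={$,b}
iter 3: — fixpoint
  FOLLOW(S)={$,b}  FOLLOW(A)={$,b}  FOLLOW(B)={$,b}

FOLLOW(S) = ["$", "b"]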